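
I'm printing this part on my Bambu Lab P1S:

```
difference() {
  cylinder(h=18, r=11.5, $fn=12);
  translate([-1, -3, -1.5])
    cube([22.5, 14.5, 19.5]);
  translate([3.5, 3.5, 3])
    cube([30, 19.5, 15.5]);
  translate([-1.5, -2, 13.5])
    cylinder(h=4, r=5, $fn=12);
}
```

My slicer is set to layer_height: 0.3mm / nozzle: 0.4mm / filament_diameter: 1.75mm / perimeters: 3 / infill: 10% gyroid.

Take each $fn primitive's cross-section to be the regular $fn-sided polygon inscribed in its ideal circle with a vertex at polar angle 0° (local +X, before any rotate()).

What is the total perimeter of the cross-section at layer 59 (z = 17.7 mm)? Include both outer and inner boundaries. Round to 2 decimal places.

At z = 17.7 mm: the cylinder: section is a regular 12-gon, circumradius r=11.5 (perimeter = 2·12·11.500·sin(180°/12) = 71.43 mm); the cube at (-1, -3) is present — its section is the full 22.5×14.5 rectangle (perimeter 74.00 mm); the 30×19.5 cube at (3.5, 3.5) contributes its full rectangle (perimeter 99.00 mm); the cylinder at (-1.5, -2) does not reach this height (z outside [13.5, 17.5]); Taking the first minus the rest: starting from the r=11.5 cylinder, the 22.5×14.5 cube at (-1, -3) partially overlaps it — only the 146.85 mm² overlap (of its 326.25 mm²) is removed, clipping the outline; the 30×19.5 cube at (3.5, 3.5) misses the remaining region (no effect) — boundary = 75.36 mm. Overall, the cross-section is a single solid region. Total boundary length (outer) = 75.36 mm.

75.36 mm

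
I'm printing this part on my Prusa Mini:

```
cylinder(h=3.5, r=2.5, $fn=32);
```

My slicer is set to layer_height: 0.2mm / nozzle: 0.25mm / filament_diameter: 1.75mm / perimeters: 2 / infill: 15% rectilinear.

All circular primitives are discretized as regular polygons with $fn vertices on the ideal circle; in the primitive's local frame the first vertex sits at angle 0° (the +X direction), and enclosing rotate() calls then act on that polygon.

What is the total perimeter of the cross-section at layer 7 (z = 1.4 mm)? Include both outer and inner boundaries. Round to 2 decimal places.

15.68 mm

At z = 1.4 mm: the r=2.5 cylinder contributes a regular 32-gon of circumradius 2.5 (perimeter = 2·32·2.500·sin(180°/32) = 15.68 mm). Overall, the cross-section is a single solid region. Total boundary length (outer) = 15.68 mm.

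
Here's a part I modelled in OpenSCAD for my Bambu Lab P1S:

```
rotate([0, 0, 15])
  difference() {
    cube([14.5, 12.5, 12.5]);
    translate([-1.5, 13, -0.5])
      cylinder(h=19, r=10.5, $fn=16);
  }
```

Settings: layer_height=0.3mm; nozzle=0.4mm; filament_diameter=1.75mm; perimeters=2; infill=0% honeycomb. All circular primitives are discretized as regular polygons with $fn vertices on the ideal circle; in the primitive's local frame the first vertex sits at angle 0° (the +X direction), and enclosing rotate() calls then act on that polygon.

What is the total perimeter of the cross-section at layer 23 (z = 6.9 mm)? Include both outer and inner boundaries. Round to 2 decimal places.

49.75 mm

At z = 6.9 mm: the 14.5×12.5 cube contributes its full rectangle (perimeter 54.00 mm); the r=10.5 cylinder at (-1.5, 13) contributes a regular 16-gon of circumradius 10.5 (perimeter = 2·16·10.500·sin(180°/16) = 65.55 mm); Taking the first minus the rest: starting from the 14.5×12.5 cube, the r=10.5 cylinder at (-1.5, 13) partially overlaps it — only the 64.38 mm² overlap (of its 337.53 mm²) is removed, clipping the outline — boundary = 49.75 mm; (whole slice rotated 15° about Z — lengths, areas and connectivity unchanged). Overall, the cross-section is a single solid region. Total boundary length (outer) = 49.75 mm.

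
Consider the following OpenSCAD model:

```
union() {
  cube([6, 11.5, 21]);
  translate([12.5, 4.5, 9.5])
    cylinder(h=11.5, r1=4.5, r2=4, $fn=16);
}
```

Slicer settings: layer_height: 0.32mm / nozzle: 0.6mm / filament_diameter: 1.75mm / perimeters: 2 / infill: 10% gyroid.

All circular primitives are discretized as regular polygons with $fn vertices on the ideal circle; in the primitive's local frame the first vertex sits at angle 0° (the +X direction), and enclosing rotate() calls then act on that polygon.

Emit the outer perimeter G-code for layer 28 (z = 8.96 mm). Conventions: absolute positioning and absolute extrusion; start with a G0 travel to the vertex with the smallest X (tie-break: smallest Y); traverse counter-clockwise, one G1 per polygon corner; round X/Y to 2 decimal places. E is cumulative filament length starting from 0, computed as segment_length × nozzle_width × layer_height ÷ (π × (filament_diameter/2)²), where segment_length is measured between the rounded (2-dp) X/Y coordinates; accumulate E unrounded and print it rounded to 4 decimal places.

G0 X0.00 Y0.00 Z8.96
G1 X6.00 Y0.00 E0.4789
G1 X6.00 Y11.50 E1.3969
G1 X0.00 Y11.50 E1.8759
G1 X0.00 Y0.00 E2.7939

At z = 8.96 mm: the cube (footprint 6×11.5) is included at this height; the cone at (12.5, 4.5) does not reach this height (z outside [9.5, 21]); Combining (union): only the 6×11.5 cube is present, so the union is just that shape — 1 connected region. The outline is a single polygon with 4 vertices. Extrusion per mm of travel: 0.6 × 0.32 / (π × 0.875²) = 0.079824. Accumulating E over each segment gives final E = 2.7939.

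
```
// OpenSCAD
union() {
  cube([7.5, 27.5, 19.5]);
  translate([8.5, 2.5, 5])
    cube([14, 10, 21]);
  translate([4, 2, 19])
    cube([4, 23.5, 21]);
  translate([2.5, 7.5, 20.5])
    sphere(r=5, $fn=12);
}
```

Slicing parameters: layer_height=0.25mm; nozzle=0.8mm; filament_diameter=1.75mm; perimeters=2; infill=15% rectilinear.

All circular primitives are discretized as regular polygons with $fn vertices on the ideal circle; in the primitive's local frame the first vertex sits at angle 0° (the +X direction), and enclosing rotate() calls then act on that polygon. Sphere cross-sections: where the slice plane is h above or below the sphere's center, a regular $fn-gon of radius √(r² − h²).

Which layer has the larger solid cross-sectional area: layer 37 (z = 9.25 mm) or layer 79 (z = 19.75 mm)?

layer 37 (z = 9.25 mm)

Layer 37 (z = 9.25): the 7.5×27.5 cube contributes its full rectangle (area 206.25 mm²); the cube at (8.5, 2.5) (footprint 14×10) is included at this height (area 140.00 mm²); the cube at (4, 2) is not intersected at this z (z outside [19, 40]); the sphere at (2.5, 7.5) does not reach this height (|z−center|=11.250 > r=5); Merging all regions: the 2 present regions are separate (no shared area or edge), so areas and boundary lengths simply add and each stays a separate island — area = 346.25 mm². So its area = 346.25 mm². Layer 79 (z = 19.75): the cube is not intersected at this z (z outside [0, 19.5]); the 14×10 cube at (8.5, 2.5) contributes its full rectangle (area 140.00 mm²); the cube at (4, 2) is present — its section is the full 4×23.5 rectangle (area 94.00 mm²); the sphere at (2.5, 7.5): section is a regular 12-gon, circumradius = √(r²−h²) = √(5²−0.75²) = 4.943 (area = (12/2)·4.943²·sin(360°/12) = 73.31 mm²); Combining (union): the regions partially overlap — summed areas 307.31 mm² minus the doubly-counted overlap 22.43 mm² gives 284.88 mm² — area = 284.88 mm². So its area = 284.88 mm². Layer 37 is larger (346.25 vs 284.88 mm²).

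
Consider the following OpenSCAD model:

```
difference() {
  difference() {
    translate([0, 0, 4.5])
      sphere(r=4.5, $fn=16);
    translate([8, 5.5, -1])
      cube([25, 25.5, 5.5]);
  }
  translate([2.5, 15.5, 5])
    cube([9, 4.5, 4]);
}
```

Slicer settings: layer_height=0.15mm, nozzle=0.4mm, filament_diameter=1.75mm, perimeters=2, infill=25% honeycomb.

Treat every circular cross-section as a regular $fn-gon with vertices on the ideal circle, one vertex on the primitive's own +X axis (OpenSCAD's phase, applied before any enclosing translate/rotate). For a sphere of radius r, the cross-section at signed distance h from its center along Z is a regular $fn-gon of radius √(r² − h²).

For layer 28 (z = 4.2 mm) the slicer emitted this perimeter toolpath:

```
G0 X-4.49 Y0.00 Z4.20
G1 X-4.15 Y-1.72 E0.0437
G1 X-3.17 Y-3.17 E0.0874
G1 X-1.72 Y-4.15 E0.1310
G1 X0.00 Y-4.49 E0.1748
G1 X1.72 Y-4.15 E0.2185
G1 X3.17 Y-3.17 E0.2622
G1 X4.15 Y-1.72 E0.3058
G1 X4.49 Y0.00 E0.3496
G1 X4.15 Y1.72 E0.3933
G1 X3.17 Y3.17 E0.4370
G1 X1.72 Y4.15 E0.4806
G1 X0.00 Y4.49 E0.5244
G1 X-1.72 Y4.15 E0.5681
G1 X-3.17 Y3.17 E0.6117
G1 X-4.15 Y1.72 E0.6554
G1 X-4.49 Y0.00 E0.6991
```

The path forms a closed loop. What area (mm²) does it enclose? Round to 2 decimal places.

61.70 mm²

Apply the shoelace formula to the sequence of (X, Y) vertices; enclosed area = 61.70 mm².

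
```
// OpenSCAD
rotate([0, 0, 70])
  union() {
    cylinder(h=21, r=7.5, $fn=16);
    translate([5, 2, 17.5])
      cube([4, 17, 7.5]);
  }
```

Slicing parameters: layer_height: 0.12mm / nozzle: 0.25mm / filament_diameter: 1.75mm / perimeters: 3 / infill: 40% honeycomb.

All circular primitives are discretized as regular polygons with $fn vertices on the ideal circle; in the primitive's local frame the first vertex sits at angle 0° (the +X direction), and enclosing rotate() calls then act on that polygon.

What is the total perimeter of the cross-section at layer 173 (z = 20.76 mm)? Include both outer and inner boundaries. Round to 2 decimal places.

79.04 mm

At z = 20.76 mm: the cylinder: section is a regular 16-gon, circumradius r=7.5 (perimeter = 2·16·7.500·sin(180°/16) = 46.82 mm); the 4×17 cube at (5, 2) contributes its full rectangle (perimeter 42.00 mm); Taking the union: the regions partially overlap (shared area 4.50 mm²), so the edge portions inside another operand are dropped and the merged outline is re-measured after clipping — boundary = 79.04 mm; (whole slice rotated 70° about Z — lengths, areas and connectivity unchanged). Overall, the cross-section is a single solid region. Total boundary length (outer) = 79.04 mm.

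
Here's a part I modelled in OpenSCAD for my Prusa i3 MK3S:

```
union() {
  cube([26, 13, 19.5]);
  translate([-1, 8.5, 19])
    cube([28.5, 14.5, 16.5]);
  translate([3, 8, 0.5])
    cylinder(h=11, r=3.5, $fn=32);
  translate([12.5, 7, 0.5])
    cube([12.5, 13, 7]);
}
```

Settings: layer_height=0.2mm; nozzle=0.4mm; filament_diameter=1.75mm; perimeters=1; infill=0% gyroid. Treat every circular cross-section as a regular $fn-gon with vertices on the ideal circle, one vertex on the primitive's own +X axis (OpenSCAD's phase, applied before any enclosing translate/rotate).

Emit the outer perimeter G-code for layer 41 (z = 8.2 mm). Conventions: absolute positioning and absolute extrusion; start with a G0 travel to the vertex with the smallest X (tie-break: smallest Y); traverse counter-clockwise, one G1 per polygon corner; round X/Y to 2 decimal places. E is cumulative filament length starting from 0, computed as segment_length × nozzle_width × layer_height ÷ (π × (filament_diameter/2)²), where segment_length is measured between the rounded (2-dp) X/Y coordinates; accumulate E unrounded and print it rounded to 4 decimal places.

At z = 8.2 mm: the cube (footprint 26×13) is included at this height; the cube at (-1, 8.5) is absent (z outside [19, 35.5]); the r=3.5 cylinder at (3, 8) contributes a regular 32-gon of circumradius 3.5; the cube at (12.5, 7) does not reach this height (z outside [0.5, 7.5]); Combining (union): the regions partially overlap (shared area 37.06 mm²), so overlapping operands fuse into one piece — 1 connected region. The outline is a single polygon with 11 vertices. Extrusion per mm of travel: 0.4 × 0.2 / (π × 0.875²) = 0.033260. Accumulating E over each segment gives final E = 2.6003.

G0 X-0.50 Y8.00 Z8.20
G1 X-0.43 Y7.32 E0.0227
G1 X-0.23 Y6.66 E0.0457
G1 X0.00 Y6.22 E0.0622
G1 X0.00 Y0.00 E0.2691
G1 X26.00 Y0.00 E1.1338
G1 X26.00 Y13.00 E1.5662
G1 X0.00 Y13.00 E2.4310
G1 X0.00 Y9.78 E2.5381
G1 X-0.23 Y9.34 E2.5546
G1 X-0.43 Y8.68 E2.5775
G1 X-0.50 Y8.00 E2.6003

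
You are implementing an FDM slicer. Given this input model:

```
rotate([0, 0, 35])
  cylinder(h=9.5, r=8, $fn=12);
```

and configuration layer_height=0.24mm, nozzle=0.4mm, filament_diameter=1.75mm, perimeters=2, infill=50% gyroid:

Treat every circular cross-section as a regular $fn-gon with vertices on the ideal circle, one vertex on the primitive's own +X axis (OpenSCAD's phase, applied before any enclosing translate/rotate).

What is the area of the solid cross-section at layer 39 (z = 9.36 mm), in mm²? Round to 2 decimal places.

192.00 mm²

At z = 9.36 mm: the r=8 cylinder contributes a regular 12-gon of circumradius 8 (area = (12/2)·8.000²·sin(360°/12) = 192.00 mm²); (rotated 35° about Z; rotation is an isometry so areas/perimeters/island counts are preserved). Overall, the cross-section is a single solid region. Net area = 192.00 mm².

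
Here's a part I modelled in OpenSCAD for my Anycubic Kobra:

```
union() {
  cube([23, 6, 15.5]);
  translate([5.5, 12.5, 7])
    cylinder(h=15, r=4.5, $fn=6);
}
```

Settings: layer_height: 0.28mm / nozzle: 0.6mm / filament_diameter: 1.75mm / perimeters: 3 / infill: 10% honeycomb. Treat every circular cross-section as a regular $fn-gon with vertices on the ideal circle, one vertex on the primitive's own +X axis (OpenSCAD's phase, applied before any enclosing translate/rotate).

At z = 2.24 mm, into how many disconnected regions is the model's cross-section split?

At z = 2.24 mm: the cube is present — its section is the full 23×6 rectangle; the cylinder at (5.5, 12.5) is absent (z outside [7, 22]); Combining (union): only the 23×6 cube is present, so the union is just that shape — 1 connected region. The result has 1 disconnected region.

1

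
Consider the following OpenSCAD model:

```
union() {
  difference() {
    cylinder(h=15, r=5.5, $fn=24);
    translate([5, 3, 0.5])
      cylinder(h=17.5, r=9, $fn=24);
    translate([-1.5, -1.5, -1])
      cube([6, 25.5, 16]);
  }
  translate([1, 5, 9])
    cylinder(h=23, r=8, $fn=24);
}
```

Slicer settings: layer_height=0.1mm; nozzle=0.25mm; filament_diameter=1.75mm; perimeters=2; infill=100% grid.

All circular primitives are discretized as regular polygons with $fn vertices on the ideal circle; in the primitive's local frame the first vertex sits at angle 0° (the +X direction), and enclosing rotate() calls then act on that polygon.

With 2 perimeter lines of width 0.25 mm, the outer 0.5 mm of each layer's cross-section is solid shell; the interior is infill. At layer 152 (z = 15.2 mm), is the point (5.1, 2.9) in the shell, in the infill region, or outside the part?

At z = 15.2 mm: the cylinder does not reach this height (z outside [0, 15]); the cylinder at (5, 3): section is a regular 24-gon, circumradius r=9; the cube at (-1.5, -1.5) is absent (z outside [-1, 15]); Taking the first minus the rest: the first operand is absent here, so nothing remains; the r=8 cylinder at (1, 5) contributes a regular 24-gon of circumradius 8; Combining (union): only the r=8 cylinder at (1, 5) is present, so the union is just that shape — 1 connected region. Overall, the cross-section is a single solid region. The nearest boundary edge runs (7.93, 1.00)→(8.73, 2.93); distance from the point to it = 3.34 mm. The point is inside the cross-section and 3.34 mm from the nearest boundary — more than the 0.5 mm shell width (2 × 0.25), so it's in the infill interior.

infill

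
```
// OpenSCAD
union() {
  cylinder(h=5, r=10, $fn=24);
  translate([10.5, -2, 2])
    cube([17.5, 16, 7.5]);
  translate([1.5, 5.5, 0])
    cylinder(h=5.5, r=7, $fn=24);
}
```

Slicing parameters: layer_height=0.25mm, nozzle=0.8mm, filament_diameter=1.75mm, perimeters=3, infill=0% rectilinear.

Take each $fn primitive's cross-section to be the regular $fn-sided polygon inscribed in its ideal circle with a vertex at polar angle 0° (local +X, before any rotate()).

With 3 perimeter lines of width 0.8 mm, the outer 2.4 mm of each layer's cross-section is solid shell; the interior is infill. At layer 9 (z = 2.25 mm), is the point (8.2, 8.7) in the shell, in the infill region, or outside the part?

At z = 2.25 mm: the cylinder: section is a regular 24-gon, circumradius r=10; the cube at (10.5, -2) (footprint 17.5×16) is included at this height; the r=7 cylinder at (1.5, 5.5) contributes a regular 24-gon of circumradius 7; Taking the union: the regions partially overlap (shared area 122.62 mm²), so overlapping operands fuse into one piece — 2 connected regions. Overall, the cross-section has 2 separate islands. The nearest boundary edge runs (7.56, 9.00)→(8.26, 7.31); distance from the point to it = 0.47 mm. The point is not inside any of the regions above, so it lies outside the cross-section (0.47 mm from the nearest boundary).

outside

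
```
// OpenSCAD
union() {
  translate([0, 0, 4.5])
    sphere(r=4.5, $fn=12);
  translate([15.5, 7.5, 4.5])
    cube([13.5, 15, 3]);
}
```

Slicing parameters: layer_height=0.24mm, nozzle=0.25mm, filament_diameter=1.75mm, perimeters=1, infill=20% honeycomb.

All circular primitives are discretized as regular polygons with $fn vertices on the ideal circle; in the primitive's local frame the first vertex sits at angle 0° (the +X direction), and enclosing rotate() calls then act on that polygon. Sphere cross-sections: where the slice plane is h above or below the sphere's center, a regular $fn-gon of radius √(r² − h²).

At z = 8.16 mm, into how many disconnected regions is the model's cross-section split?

1

At z = 8.16 mm: the r=4.5 sphere contributes a regular 12-gon of circumradius √(4.5²−3.66²) = 2.618; the cube at (15.5, 7.5) is not intersected at this z (z outside [4.5, 7.5]); Combining (union): only the r=4.5 sphere is present, so the union is just that shape — 1 connected region. The result has 1 disconnected region.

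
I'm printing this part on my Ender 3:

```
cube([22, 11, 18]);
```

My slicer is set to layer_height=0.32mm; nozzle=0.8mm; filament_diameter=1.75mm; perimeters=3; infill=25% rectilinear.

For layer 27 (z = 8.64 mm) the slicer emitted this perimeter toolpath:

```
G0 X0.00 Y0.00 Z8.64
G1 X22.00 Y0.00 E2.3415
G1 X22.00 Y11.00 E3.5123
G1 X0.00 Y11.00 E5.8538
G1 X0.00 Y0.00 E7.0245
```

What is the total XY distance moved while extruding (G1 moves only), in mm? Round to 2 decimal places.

66.00 mm

Sum the Euclidean lengths of each G1 segment: total = 66.00 mm.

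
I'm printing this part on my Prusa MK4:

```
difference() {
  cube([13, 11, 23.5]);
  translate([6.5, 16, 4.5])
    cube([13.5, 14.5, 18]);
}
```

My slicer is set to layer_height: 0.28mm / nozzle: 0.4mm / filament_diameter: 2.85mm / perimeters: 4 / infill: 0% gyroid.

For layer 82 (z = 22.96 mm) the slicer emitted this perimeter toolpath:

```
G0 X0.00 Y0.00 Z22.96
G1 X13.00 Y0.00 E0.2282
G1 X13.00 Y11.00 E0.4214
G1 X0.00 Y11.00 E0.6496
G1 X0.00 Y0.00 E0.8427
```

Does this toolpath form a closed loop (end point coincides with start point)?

yes

Start point (G0): (0.00, 0.00). End point (last G1): the path returns to the start — closed.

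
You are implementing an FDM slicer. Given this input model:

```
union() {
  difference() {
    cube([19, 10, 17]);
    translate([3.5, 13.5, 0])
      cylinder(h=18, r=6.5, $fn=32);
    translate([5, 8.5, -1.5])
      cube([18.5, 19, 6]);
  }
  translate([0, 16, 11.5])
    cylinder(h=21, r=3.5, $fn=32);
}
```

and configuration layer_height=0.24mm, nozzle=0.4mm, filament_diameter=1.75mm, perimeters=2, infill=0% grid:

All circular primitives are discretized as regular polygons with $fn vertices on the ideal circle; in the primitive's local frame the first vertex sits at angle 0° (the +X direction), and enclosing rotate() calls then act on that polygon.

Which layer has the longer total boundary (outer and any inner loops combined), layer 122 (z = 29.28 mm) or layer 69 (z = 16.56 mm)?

layer 69 (z = 16.56 mm)

Layer 122 (z = 29.28): the cube does not reach this height (z outside [0, 17]); the cylinder at (3.5, 13.5) is absent (z outside [0, 18]); the cube at (5, 8.5) is absent (z outside [-1.5, 4.5]); After the difference (first − rest): the first operand is absent here, so nothing remains; the r=3.5 cylinder at (0, 16) gives a regular 32-gon of circumradius 3.5 (constant along its height) (perimeter = 2·32·3.500·sin(180°/32) = 21.96 mm); Merging all regions: only the r=3.5 cylinder at (0, 16) is present, so the union is just that shape — boundary = 21.96 mm. So its perimeter = 21.96 mm. Layer 69 (z = 16.56): the 19×10 cube contributes its full rectangle (perimeter 58.00 mm); the r=6.5 cylinder at (3.5, 13.5) contributes a regular 32-gon of circumradius 6.5 (perimeter = 2·32·6.500·sin(180°/32) = 40.78 mm); the cube at (5, 8.5) is absent (z outside [-1.5, 4.5]); Taking the first minus the rest: starting from the 19×10 cube, the r=6.5 cylinder at (3.5, 13.5) partially overlaps it — only the 20.72 mm² overlap (of its 131.88 mm²) is removed, clipping the outline — boundary = 57.27 mm; the r=3.5 cylinder at (0, 16) gives a regular 32-gon of circumradius 3.5 (constant along its height) (perimeter = 2·32·3.500·sin(180°/32) = 21.96 mm); Merging all regions: the 2 present regions are separate (no shared area or edge), so areas and boundary lengths simply add and each stays a separate island — boundary = 79.22 mm. So its perimeter = 79.22 mm. Layer 69 is larger (79.22 vs 21.96 mm).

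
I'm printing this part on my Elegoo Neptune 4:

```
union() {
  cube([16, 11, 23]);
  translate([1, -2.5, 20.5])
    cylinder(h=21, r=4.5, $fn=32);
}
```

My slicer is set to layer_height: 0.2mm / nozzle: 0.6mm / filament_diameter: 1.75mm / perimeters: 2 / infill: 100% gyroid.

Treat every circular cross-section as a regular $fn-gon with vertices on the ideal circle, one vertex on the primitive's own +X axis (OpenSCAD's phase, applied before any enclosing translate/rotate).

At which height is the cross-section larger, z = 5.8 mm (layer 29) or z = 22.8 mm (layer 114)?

Layer 29 (z = 5.8): the cube is present — its section is the full 16×11 rectangle (area 176.00 mm²); the cylinder at (1, -2.5) is not intersected at this z (z outside [20.5, 41.5]); Merging all regions: only the 16×11 cube is present, so the union is just that shape — area = 176.00 mm². So its area = 176.00 mm². Layer 114 (z = 22.8): the cube is present — its section is the full 16×11 rectangle (area 176.00 mm²); the r=4.5 cylinder at (1, -2.5) gives a regular 32-gon of circumradius 4.5 (constant along its height) (area = (32/2)·4.500²·sin(360°/32) = 63.21 mm²); Merging all regions: the regions partially overlap — summed areas 239.21 mm² minus the doubly-counted overlap 7.15 mm² gives 232.06 mm² — area = 232.06 mm². So its area = 232.06 mm². Layer 114 is larger (232.06 vs 176.00 mm²).

layer 114 (z = 22.8 mm)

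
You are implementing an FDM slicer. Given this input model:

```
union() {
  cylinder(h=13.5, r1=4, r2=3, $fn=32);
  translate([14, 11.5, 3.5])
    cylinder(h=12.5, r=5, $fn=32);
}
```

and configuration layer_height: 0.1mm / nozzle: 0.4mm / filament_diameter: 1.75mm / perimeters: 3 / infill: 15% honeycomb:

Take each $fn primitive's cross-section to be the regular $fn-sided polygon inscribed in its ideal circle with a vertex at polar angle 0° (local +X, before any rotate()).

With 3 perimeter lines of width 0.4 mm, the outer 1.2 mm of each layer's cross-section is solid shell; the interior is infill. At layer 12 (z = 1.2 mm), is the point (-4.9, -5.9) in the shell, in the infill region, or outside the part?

At z = 1.2 mm: the cone: at t=0.089 of its height the radius interpolates to r₁+(r₂−r₁)t = 3.911, giving a regular 32-gon of that circumradius; the cylinder at (14, 11.5) does not reach this height (z outside [3.5, 16]); Combining (union): only the cone is present, so the union is just that shape — 1 connected region. Overall, the cross-section is a single solid region. The nearest boundary edge runs (-2.77, -2.77)→(-2.17, -3.25); distance from the point to it = 3.78 mm. The point is not inside any of the regions above, so it lies outside the cross-section (3.78 mm from the nearest boundary).

outside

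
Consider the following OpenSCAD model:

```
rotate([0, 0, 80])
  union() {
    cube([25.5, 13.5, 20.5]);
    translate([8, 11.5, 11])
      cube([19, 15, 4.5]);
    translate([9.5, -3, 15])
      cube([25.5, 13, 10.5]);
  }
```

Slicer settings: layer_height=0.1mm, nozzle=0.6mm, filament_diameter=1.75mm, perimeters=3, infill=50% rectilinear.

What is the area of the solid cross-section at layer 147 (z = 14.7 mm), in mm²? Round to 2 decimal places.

594.25 mm²

At z = 14.7 mm: the 25.5×13.5 cube contributes its full rectangle (area 344.25 mm²); the cube at (8, 11.5) is present — its section is the full 19×15 rectangle (area 285.00 mm²); the cube at (9.5, -3) is absent (z outside [15, 25.5]); Taking the union: the regions partially overlap — summed areas 629.25 mm² minus the doubly-counted overlap 35.00 mm² gives 594.25 mm² — area = 594.25 mm²; (rotated 80° about Z; rotation is an isometry so areas/perimeters/island counts are preserved). Overall, the cross-section is a single solid region. Net area = 594.25 mm².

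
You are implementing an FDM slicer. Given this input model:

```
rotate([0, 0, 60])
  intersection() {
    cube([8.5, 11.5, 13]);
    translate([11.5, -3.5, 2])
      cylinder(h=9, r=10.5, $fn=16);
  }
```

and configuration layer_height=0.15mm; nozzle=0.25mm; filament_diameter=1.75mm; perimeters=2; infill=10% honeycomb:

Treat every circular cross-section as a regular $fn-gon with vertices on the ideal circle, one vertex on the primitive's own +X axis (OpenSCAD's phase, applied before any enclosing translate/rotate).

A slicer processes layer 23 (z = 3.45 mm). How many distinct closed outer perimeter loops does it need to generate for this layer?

1

At z = 3.45 mm: the cube is present — its section is the full 8.5×11.5 rectangle; the r=10.5 cylinder at (11.5, -3.5) gives a regular 16-gon of circumradius 10.5 (constant along its height); After intersecting: the r=10.5 cylinder at (11.5, -3.5) partially overlaps the 8.5×11.5 cube; clipping to the common part keeps 28.75 mm² — 1 connected region; (rotated 60° about Z; rotation is an isometry so areas/perimeters/island counts are preserved). The result has 1 disconnected region.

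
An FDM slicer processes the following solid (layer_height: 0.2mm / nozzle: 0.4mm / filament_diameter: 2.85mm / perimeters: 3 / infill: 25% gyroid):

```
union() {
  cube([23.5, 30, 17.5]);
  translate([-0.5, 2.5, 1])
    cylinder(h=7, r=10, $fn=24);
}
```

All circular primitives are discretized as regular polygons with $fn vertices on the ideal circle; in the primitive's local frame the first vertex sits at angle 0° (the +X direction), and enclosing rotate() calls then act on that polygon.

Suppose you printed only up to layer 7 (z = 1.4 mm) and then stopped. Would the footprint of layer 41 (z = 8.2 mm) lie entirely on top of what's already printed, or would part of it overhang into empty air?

Compare the two slices. At z = 1.4: the 23.5×30 cube contributes its full rectangle (area 705.00 mm²); the r=10 cylinder at (-0.5, 2.5) gives a regular 24-gon of circumradius 10 (constant along its height) (area = (24/2)·10.000²·sin(360°/24) = 310.58 mm²); Merging all regions: the regions partially overlap — summed areas 1015.58 mm² minus the doubly-counted overlap 96.00 mm² gives 919.58 mm² — area = 919.58 mm². At z = 8.2: the 23.5×30 cube contributes its full rectangle (area 705.00 mm²); the cylinder at (-0.5, 2.5) is not intersected at this z (z outside [1, 8]); Taking the union: only the 23.5×30 cube is present, so the union is just that shape — area = 705.00 mm². Checking containment: the cross-section at z = 8.2 is a subset of the cross-section at z = 1.4.

entirely on top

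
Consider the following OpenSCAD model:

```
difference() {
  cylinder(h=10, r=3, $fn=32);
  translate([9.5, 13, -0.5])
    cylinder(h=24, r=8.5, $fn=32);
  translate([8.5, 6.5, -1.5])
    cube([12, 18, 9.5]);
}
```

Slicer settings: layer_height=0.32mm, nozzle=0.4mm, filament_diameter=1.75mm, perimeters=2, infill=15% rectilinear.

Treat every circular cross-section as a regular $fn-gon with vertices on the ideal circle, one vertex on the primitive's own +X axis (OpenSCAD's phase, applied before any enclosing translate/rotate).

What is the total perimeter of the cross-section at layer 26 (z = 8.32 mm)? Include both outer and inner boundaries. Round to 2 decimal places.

18.82 mm

At z = 8.32 mm: the r=3 cylinder contributes a regular 32-gon of circumradius 3 (perimeter = 2·32·3.000·sin(180°/32) = 18.82 mm); the cylinder at (9.5, 13): section is a regular 32-gon, circumradius r=8.5 (perimeter = 2·32·8.500·sin(180°/32) = 53.32 mm); the cube at (8.5, 6.5) is absent (z outside [-1.5, 8]); Taking the first minus the rest: starting from the r=3 cylinder, the r=8.5 cylinder at (9.5, 13) misses the remaining region (no effect) — boundary = 18.82 mm. Overall, the cross-section is a single solid region. Total boundary length (outer) = 18.82 mm.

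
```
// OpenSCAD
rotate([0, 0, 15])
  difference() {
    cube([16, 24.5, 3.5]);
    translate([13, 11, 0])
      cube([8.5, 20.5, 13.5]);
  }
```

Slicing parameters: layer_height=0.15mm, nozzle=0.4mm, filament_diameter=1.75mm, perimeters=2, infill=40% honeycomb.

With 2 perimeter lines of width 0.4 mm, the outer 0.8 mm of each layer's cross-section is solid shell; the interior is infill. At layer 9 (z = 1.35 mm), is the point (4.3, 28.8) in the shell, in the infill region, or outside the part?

outside

At z = 1.35 mm: the cube is present — its section is the full 16×24.5 rectangle; the cube at (13, 11) (footprint 8.5×20.5) is included at this height; Taking the first minus the rest: starting from the 16×24.5 cube, the 8.5×20.5 cube at (13, 11) partially overlaps it — only the 40.50 mm² overlap (of its 174.25 mm²) is removed, clipping the outline — 1 connected region; (rotated 15° about Z; rotation is an isometry so areas/perimeters/island counts are preserved). Overall, the cross-section is a single solid region. Undo the 15° rotation: the query point maps to (11.607, 26.706) in the un-rotated model frame. The nearest boundary edge runs (0.00, 24.50)→(13.00, 24.50); distance from the point to it = 2.21 mm. The point is not inside any of the regions above, so it lies outside the cross-section (2.21 mm from the nearest boundary).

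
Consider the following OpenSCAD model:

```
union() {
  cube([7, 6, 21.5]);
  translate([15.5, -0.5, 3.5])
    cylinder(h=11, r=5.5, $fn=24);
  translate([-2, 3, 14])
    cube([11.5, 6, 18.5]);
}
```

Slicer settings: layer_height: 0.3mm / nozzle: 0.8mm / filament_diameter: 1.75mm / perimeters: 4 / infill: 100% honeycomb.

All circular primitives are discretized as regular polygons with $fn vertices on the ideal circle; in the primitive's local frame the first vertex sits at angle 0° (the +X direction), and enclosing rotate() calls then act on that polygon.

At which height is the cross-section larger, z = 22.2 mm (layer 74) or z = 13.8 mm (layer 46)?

layer 46 (z = 13.8 mm)

Layer 74 (z = 22.2): the cube is absent (z outside [0, 21.5]); the cylinder at (15.5, -0.5) is absent (z outside [3.5, 14.5]); the cube at (-2, 3) (footprint 11.5×6) is included at this height (area 69.00 mm²); Combining (union): only the 11.5×6 cube at (-2, 3) is present, so the union is just that shape — area = 69.00 mm². So its area = 69.00 mm². Layer 46 (z = 13.8): the cube (footprint 7×6) is included at this height (area 42.00 mm²); the cylinder at (15.5, -0.5): section is a regular 24-gon, circumradius r=5.5 (area = (24/2)·5.500²·sin(360°/24) = 93.95 mm²); the cube at (-2, 3) does not reach this height (z outside [14, 32.5]); Combining (union): the 2 present regions are separate (no shared area or edge), so areas and boundary lengths simply add and each stays a separate island — area = 135.95 mm². So its area = 135.95 mm². Layer 46 is larger (135.95 vs 69.00 mm²).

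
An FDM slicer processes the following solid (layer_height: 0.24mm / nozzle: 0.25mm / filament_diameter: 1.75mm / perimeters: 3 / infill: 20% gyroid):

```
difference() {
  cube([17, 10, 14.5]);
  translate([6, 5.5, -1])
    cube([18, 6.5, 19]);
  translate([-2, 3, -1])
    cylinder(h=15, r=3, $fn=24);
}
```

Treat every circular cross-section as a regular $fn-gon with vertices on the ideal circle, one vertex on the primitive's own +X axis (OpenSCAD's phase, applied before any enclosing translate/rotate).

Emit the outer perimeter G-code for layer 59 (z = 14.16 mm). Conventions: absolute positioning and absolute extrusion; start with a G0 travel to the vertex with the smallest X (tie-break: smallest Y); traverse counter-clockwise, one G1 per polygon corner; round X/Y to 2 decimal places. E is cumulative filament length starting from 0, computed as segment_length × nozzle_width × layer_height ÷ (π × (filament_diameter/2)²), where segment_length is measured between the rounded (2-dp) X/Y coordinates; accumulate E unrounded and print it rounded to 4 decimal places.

G0 X0.00 Y0.00 Z14.16
G1 X17.00 Y0.00 E0.4241
G1 X17.00 Y5.50 E0.5613
G1 X6.00 Y5.50 E0.8357
G1 X6.00 Y10.00 E0.9479
G1 X0.00 Y10.00 E1.0976
G1 X0.00 Y0.00 E1.3470

At z = 14.16 mm: the cube (footprint 17×10) is included at this height; the cube at (6, 5.5) is present — its section is the full 18×6.5 rectangle; the cylinder at (-2, 3) is absent (z outside [-1, 14]); Taking the first minus the rest: starting from the 17×10 cube, the 18×6.5 cube at (6, 5.5) partially overlaps it — only the 49.50 mm² overlap (of its 117.00 mm²) is removed, clipping the outline — 1 connected region. The outline is a single polygon with 6 vertices. Extrusion per mm of travel: 0.25 × 0.24 / (π × 0.875²) = 0.024945. Accumulating E over each segment gives final E = 1.3470.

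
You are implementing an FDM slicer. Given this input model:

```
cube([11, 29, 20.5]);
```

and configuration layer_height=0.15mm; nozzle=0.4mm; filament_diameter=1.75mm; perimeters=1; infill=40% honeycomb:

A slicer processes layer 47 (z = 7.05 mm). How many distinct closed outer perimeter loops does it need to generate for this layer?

1

At z = 7.05 mm: the 11×29 cube contributes its full rectangle. The result has 1 disconnected region.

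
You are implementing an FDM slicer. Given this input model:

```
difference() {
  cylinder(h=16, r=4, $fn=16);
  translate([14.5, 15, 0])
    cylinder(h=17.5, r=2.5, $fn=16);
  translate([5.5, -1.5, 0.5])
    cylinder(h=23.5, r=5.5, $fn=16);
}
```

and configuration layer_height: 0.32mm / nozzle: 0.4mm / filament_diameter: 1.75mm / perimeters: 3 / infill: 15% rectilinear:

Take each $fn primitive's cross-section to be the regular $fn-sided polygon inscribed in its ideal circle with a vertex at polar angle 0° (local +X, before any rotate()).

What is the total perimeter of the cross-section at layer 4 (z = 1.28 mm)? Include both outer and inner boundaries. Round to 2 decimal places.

23.78 mm

At z = 1.28 mm: the cylinder: section is a regular 16-gon, circumradius r=4 (perimeter = 2·16·4.000·sin(180°/16) = 24.97 mm); the r=2.5 cylinder at (14.5, 15) gives a regular 16-gon of circumradius 2.5 (constant along its height) (perimeter = 2·16·2.500·sin(180°/16) = 15.61 mm); the r=5.5 cylinder at (5.5, -1.5) contributes a regular 16-gon of circumradius 5.5 (perimeter = 2·16·5.500·sin(180°/16) = 34.34 mm); Subtracting the remaining from the first: starting from the r=4 cylinder, the r=2.5 cylinder at (14.5, 15) misses the remaining region (no effect); the r=5.5 cylinder at (5.5, -1.5) partially overlaps it — only the 18.70 mm² overlap (of its 92.61 mm²) is removed, clipping the outline — boundary = 23.78 mm. Overall, the cross-section is a single solid region. Total boundary length (outer) = 23.78 mm.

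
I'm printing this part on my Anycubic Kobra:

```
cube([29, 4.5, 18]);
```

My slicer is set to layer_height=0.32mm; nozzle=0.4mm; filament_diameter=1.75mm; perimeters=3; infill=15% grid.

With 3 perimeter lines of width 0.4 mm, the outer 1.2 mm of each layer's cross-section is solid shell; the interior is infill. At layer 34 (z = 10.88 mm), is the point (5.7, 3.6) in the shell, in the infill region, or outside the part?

shell

At z = 10.88 mm: the cube is present — its section is the full 29×4.5 rectangle. Overall, the cross-section is a single solid region. The nearest boundary edge runs (29.00, 4.50)→(0.00, 4.50); distance from the point to it = 0.90 mm. The point is inside the cross-section, 0.90 mm from the nearest boundary — within the 1.2 mm shell band (3 × 0.4).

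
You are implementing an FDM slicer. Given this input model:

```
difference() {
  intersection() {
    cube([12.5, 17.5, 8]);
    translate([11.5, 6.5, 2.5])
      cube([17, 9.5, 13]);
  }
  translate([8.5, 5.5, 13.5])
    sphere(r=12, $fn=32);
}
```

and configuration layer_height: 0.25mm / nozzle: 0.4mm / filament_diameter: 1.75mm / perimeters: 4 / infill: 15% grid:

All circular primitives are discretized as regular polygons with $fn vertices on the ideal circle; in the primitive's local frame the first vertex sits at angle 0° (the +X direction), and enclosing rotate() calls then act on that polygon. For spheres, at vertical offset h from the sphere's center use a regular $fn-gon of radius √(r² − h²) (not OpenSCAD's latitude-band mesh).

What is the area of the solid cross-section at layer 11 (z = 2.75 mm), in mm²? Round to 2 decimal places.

At z = 2.75 mm: the cube (footprint 12.5×17.5) is included at this height (area 218.75 mm²); the 17×9.5 cube at (11.5, 6.5) contributes its full rectangle (area 161.50 mm²); Taking the intersection: the 17×9.5 cube at (11.5, 6.5) partially overlaps the 12.5×17.5 cube; clipping to the common part keeps 9.50 mm² — area = 9.50 mm²; the r=12 sphere at (8.5, 5.5) contributes a regular 32-gon of circumradius √(12²−10.75²) = 5.333 (area = (32/2)·5.333²·sin(360°/32) = 88.77 mm²); After the difference (first − rest): starting from the result so far (9.50 mm²), the r=12 sphere at (8.5, 5.5) partially overlaps it — only the 2.98 mm² overlap (of its 88.77 mm²) is removed, clipping the outline — area = 6.52 mm². Overall, the cross-section is a single solid region. Net area = 6.52 mm².

6.52 mm²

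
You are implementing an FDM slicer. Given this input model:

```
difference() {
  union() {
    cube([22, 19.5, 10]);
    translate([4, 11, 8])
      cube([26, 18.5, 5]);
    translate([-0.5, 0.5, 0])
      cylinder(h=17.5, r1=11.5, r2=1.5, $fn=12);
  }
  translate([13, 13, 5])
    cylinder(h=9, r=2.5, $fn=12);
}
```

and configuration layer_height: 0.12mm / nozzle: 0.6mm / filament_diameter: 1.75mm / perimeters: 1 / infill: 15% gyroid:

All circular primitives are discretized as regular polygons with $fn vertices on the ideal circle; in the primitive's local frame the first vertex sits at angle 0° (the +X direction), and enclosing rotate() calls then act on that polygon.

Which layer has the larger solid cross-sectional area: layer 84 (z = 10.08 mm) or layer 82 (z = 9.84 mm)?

layer 82 (z = 9.84 mm)

Layer 84 (z = 10.08): the cube does not reach this height (z outside [0, 10]); the cube at (4, 11) is present — its section is the full 26×18.5 rectangle (area 481.00 mm²); the cone at (-0.5, 0.5) (r1=11.5→r2=1.5) has section circumradius 5.740 here — a regular 12-gon (area = (12/2)·5.740²·sin(360°/12) = 98.84 mm²); Taking the union: the 2 present regions are separate (no shared area or edge), so areas and boundary lengths simply add and each stays a separate island — area = 579.84 mm²; the cylinder at (13, 13): section is a regular 12-gon, circumradius r=2.5 (area = (12/2)·2.500²·sin(360°/12) = 18.75 mm²); After the difference (first − rest): starting from that combined region (579.84 mm²), the r=2.5 cylinder at (13, 13) partially overlaps it — only the 17.89 mm² overlap (of its 18.75 mm²) is removed, clipping the outline — area = 561.95 mm². So its area = 561.95 mm². Layer 82 (z = 9.84): the 22×19.5 cube contributes its full rectangle (area 429.00 mm²); the cube at (4, 11) (footprint 26×18.5) is included at this height (area 481.00 mm²); the cone at (-0.5, 0.5) (r1=11.5→r2=1.5) has section circumradius 5.877 here — a regular 12-gon (area = (12/2)·5.877²·sin(360°/12) = 103.62 mm²); Combining (union): the regions partially overlap — summed areas 1013.62 mm² minus the doubly-counted overlap 178.66 mm² gives 834.97 mm² — area = 834.97 mm²; the r=2.5 cylinder at (13, 13) gives a regular 12-gon of circumradius 2.5 (constant along its height) (area = (12/2)·2.500²·sin(360°/12) = 18.75 mm²); Taking the first minus the rest: starting from the result so far (834.97 mm²), the r=2.5 cylinder at (13, 13) lies wholly inside it (removes its full 18.75 mm² and its 15.53 mm outline becomes a hole wall) — area = 816.22 mm². So its area = 816.22 mm². Layer 82 is larger (816.22 vs 561.95 mm²).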